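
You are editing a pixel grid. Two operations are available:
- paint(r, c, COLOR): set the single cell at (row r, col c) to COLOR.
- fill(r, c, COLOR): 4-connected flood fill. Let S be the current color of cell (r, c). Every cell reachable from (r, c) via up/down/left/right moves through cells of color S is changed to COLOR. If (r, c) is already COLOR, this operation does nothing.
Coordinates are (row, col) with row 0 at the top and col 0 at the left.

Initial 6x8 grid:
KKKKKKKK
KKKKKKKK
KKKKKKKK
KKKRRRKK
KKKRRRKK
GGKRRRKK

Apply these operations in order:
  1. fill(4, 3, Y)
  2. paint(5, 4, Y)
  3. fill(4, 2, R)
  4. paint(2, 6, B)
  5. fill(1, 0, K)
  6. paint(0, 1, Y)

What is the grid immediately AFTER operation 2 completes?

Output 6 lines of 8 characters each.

Answer: KKKKKKKK
KKKKKKKK
KKKKKKKK
KKKYYYKK
KKKYYYKK
GGKYYYKK

Derivation:
After op 1 fill(4,3,Y) [9 cells changed]:
KKKKKKKK
KKKKKKKK
KKKKKKKK
KKKYYYKK
KKKYYYKK
GGKYYYKK
After op 2 paint(5,4,Y):
KKKKKKKK
KKKKKKKK
KKKKKKKK
KKKYYYKK
KKKYYYKK
GGKYYYKK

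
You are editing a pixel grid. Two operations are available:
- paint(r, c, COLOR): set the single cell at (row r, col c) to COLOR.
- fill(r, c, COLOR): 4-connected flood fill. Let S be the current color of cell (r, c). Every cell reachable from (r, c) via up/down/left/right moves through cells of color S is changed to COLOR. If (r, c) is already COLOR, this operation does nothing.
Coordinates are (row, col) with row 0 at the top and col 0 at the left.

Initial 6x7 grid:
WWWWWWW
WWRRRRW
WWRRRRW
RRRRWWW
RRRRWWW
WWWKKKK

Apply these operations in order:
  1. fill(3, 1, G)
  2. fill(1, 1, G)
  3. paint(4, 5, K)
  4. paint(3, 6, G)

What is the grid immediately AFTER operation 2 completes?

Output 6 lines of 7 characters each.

Answer: GGGGGGG
GGGGGGG
GGGGGGG
GGGGGGG
GGGGGGG
WWWKKKK

Derivation:
After op 1 fill(3,1,G) [16 cells changed]:
WWWWWWW
WWGGGGW
WWGGGGW
GGGGWWW
GGGGWWW
WWWKKKK
After op 2 fill(1,1,G) [19 cells changed]:
GGGGGGG
GGGGGGG
GGGGGGG
GGGGGGG
GGGGGGG
WWWKKKK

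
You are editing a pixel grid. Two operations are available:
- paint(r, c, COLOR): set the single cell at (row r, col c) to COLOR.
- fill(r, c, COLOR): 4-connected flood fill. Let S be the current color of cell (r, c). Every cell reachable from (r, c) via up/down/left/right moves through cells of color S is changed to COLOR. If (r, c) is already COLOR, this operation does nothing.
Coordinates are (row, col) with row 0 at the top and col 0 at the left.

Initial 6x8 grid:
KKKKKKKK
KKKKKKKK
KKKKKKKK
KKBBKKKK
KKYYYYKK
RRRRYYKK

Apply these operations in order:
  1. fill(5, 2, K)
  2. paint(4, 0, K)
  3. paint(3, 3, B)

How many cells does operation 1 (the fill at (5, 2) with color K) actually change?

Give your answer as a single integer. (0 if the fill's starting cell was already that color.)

After op 1 fill(5,2,K) [4 cells changed]:
KKKKKKKK
KKKKKKKK
KKKKKKKK
KKBBKKKK
KKYYYYKK
KKKKYYKK

Answer: 4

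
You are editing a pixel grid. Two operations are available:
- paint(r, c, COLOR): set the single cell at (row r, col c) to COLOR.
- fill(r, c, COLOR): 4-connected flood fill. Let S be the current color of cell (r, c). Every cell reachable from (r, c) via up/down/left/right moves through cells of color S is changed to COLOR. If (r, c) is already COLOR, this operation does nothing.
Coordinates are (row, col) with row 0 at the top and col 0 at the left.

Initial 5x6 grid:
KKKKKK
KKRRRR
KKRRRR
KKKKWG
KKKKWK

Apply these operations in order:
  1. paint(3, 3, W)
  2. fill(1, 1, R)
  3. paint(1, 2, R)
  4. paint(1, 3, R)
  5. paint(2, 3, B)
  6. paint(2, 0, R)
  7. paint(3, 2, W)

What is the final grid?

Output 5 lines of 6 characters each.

After op 1 paint(3,3,W):
KKKKKK
KKRRRR
KKRRRR
KKKWWG
KKKKWK
After op 2 fill(1,1,R) [17 cells changed]:
RRRRRR
RRRRRR
RRRRRR
RRRWWG
RRRRWK
After op 3 paint(1,2,R):
RRRRRR
RRRRRR
RRRRRR
RRRWWG
RRRRWK
After op 4 paint(1,3,R):
RRRRRR
RRRRRR
RRRRRR
RRRWWG
RRRRWK
After op 5 paint(2,3,B):
RRRRRR
RRRRRR
RRRBRR
RRRWWG
RRRRWK
After op 6 paint(2,0,R):
RRRRRR
RRRRRR
RRRBRR
RRRWWG
RRRRWK
After op 7 paint(3,2,W):
RRRRRR
RRRRRR
RRRBRR
RRWWWG
RRRRWK

Answer: RRRRRR
RRRRRR
RRRBRR
RRWWWG
RRRRWK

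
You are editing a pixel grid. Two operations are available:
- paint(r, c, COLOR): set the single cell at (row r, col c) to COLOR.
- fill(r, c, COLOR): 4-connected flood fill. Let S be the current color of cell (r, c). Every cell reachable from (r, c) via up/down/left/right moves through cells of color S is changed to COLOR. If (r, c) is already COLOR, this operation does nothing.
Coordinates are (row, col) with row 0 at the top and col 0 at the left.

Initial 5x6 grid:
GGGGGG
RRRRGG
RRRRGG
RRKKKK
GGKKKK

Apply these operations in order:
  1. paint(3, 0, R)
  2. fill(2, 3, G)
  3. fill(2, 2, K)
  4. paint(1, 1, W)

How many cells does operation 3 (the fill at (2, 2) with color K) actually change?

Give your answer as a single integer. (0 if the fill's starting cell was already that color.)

Answer: 22

Derivation:
After op 1 paint(3,0,R):
GGGGGG
RRRRGG
RRRRGG
RRKKKK
GGKKKK
After op 2 fill(2,3,G) [10 cells changed]:
GGGGGG
GGGGGG
GGGGGG
GGKKKK
GGKKKK
After op 3 fill(2,2,K) [22 cells changed]:
KKKKKK
KKKKKK
KKKKKK
KKKKKK
KKKKKK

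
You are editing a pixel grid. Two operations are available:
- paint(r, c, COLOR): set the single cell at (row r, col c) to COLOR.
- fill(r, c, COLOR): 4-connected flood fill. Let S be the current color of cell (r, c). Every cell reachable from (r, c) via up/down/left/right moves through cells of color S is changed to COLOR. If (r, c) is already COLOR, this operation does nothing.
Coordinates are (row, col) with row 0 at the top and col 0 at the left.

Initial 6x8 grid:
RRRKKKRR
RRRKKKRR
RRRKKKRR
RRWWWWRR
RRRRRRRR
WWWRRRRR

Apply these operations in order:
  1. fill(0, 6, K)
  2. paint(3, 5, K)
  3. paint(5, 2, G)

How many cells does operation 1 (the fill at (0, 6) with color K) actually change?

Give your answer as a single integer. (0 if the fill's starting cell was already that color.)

Answer: 32

Derivation:
After op 1 fill(0,6,K) [32 cells changed]:
KKKKKKKK
KKKKKKKK
KKKKKKKK
KKWWWWKK
KKKKKKKK
WWWKKKKK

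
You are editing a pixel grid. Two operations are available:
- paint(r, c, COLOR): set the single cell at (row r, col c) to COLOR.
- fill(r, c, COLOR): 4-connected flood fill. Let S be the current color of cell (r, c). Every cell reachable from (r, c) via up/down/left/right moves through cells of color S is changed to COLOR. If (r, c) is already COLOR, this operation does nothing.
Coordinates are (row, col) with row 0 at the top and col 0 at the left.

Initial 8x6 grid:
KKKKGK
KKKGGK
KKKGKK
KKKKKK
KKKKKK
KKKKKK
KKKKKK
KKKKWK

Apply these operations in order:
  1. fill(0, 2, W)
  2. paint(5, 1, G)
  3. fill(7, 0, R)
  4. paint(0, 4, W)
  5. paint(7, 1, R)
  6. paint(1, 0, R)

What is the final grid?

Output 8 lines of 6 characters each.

Answer: RRRRWR
RRRGGR
RRRGRR
RRRRRR
RRRRRR
RGRRRR
RRRRRR
RRRRRR

Derivation:
After op 1 fill(0,2,W) [43 cells changed]:
WWWWGW
WWWGGW
WWWGWW
WWWWWW
WWWWWW
WWWWWW
WWWWWW
WWWWWW
After op 2 paint(5,1,G):
WWWWGW
WWWGGW
WWWGWW
WWWWWW
WWWWWW
WGWWWW
WWWWWW
WWWWWW
After op 3 fill(7,0,R) [43 cells changed]:
RRRRGR
RRRGGR
RRRGRR
RRRRRR
RRRRRR
RGRRRR
RRRRRR
RRRRRR
After op 4 paint(0,4,W):
RRRRWR
RRRGGR
RRRGRR
RRRRRR
RRRRRR
RGRRRR
RRRRRR
RRRRRR
After op 5 paint(7,1,R):
RRRRWR
RRRGGR
RRRGRR
RRRRRR
RRRRRR
RGRRRR
RRRRRR
RRRRRR
After op 6 paint(1,0,R):
RRRRWR
RRRGGR
RRRGRR
RRRRRR
RRRRRR
RGRRRR
RRRRRR
RRRRRR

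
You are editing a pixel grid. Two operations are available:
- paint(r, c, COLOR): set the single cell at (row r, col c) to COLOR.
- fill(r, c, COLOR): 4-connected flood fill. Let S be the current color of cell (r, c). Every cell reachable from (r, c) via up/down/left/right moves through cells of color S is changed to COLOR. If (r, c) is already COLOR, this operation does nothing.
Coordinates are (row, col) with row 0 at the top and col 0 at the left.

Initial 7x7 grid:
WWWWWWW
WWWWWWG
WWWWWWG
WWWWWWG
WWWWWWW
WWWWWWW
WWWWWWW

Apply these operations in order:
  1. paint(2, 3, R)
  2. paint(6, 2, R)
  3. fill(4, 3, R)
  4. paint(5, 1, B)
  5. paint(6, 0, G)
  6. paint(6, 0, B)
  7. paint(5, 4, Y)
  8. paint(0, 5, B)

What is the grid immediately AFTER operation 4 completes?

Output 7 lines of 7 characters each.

Answer: RRRRRRR
RRRRRRG
RRRRRRG
RRRRRRG
RRRRRRR
RBRRRRR
RRRRRRR

Derivation:
After op 1 paint(2,3,R):
WWWWWWW
WWWWWWG
WWWRWWG
WWWWWWG
WWWWWWW
WWWWWWW
WWWWWWW
After op 2 paint(6,2,R):
WWWWWWW
WWWWWWG
WWWRWWG
WWWWWWG
WWWWWWW
WWWWWWW
WWRWWWW
After op 3 fill(4,3,R) [44 cells changed]:
RRRRRRR
RRRRRRG
RRRRRRG
RRRRRRG
RRRRRRR
RRRRRRR
RRRRRRR
After op 4 paint(5,1,B):
RRRRRRR
RRRRRRG
RRRRRRG
RRRRRRG
RRRRRRR
RBRRRRR
RRRRRRR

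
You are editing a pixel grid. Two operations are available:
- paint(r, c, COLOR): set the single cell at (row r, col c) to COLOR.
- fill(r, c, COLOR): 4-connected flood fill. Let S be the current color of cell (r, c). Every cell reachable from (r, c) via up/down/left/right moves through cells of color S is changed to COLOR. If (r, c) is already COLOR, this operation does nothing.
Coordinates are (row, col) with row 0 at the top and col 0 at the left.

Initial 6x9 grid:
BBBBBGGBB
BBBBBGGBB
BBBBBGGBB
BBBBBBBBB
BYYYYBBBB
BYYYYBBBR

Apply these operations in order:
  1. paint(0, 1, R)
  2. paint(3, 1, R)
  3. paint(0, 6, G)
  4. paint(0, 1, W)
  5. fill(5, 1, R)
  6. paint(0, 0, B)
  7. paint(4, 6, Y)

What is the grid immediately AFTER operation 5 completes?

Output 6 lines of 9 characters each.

Answer: BWBBBGGBB
BBBBBGGBB
BBBBBGGBB
BRBBBBBBB
BRRRRBBBB
BRRRRBBBR

Derivation:
After op 1 paint(0,1,R):
BRBBBGGBB
BBBBBGGBB
BBBBBGGBB
BBBBBBBBB
BYYYYBBBB
BYYYYBBBR
After op 2 paint(3,1,R):
BRBBBGGBB
BBBBBGGBB
BBBBBGGBB
BRBBBBBBB
BYYYYBBBB
BYYYYBBBR
After op 3 paint(0,6,G):
BRBBBGGBB
BBBBBGGBB
BBBBBGGBB
BRBBBBBBB
BYYYYBBBB
BYYYYBBBR
After op 4 paint(0,1,W):
BWBBBGGBB
BBBBBGGBB
BBBBBGGBB
BRBBBBBBB
BYYYYBBBB
BYYYYBBBR
After op 5 fill(5,1,R) [8 cells changed]:
BWBBBGGBB
BBBBBGGBB
BBBBBGGBB
BRBBBBBBB
BRRRRBBBB
BRRRRBBBR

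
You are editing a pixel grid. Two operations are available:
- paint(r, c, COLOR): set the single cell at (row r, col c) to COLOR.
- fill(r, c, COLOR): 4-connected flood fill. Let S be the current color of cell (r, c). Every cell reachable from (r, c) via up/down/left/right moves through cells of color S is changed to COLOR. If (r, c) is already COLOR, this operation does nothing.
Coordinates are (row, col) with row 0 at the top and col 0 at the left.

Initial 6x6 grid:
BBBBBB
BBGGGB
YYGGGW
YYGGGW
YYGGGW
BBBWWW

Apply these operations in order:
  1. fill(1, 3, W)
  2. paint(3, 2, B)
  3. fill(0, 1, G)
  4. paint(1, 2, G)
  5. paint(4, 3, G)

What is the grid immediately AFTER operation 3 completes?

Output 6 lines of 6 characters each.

After op 1 fill(1,3,W) [12 cells changed]:
BBBBBB
BBWWWB
YYWWWW
YYWWWW
YYWWWW
BBBWWW
After op 2 paint(3,2,B):
BBBBBB
BBWWWB
YYWWWW
YYBWWW
YYWWWW
BBBWWW
After op 3 fill(0,1,G) [9 cells changed]:
GGGGGG
GGWWWG
YYWWWW
YYBWWW
YYWWWW
BBBWWW

Answer: GGGGGG
GGWWWG
YYWWWW
YYBWWW
YYWWWW
BBBWWW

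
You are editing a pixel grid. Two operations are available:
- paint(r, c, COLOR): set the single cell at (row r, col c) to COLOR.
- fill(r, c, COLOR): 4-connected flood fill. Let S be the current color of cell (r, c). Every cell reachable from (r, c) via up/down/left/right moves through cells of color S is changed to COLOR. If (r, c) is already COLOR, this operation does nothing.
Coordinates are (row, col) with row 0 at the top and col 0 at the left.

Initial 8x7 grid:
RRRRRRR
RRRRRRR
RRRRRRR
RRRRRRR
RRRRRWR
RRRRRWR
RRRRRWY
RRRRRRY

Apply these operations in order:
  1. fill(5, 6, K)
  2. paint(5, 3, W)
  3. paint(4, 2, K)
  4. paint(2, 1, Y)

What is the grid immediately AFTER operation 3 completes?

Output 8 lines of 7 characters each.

Answer: KKKKKKK
KKKKKKK
KKKKKKK
KKKKKKK
KKKKKWK
KKKWKWK
KKKKKWY
KKKKKKY

Derivation:
After op 1 fill(5,6,K) [51 cells changed]:
KKKKKKK
KKKKKKK
KKKKKKK
KKKKKKK
KKKKKWK
KKKKKWK
KKKKKWY
KKKKKKY
After op 2 paint(5,3,W):
KKKKKKK
KKKKKKK
KKKKKKK
KKKKKKK
KKKKKWK
KKKWKWK
KKKKKWY
KKKKKKY
After op 3 paint(4,2,K):
KKKKKKK
KKKKKKK
KKKKKKK
KKKKKKK
KKKKKWK
KKKWKWK
KKKKKWY
KKKKKKY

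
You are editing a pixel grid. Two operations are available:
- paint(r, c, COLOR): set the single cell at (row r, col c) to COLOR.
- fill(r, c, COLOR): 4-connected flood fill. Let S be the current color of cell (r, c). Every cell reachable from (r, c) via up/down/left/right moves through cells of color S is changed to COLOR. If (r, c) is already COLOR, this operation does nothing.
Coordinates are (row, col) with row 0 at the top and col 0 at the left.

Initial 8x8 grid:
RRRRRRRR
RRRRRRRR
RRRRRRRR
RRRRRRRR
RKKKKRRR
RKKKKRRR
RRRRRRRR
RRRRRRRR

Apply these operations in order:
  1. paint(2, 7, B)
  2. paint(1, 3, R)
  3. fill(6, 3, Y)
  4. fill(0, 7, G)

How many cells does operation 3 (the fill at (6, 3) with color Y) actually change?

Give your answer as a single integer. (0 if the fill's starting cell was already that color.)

After op 1 paint(2,7,B):
RRRRRRRR
RRRRRRRR
RRRRRRRB
RRRRRRRR
RKKKKRRR
RKKKKRRR
RRRRRRRR
RRRRRRRR
After op 2 paint(1,3,R):
RRRRRRRR
RRRRRRRR
RRRRRRRB
RRRRRRRR
RKKKKRRR
RKKKKRRR
RRRRRRRR
RRRRRRRR
After op 3 fill(6,3,Y) [55 cells changed]:
YYYYYYYY
YYYYYYYY
YYYYYYYB
YYYYYYYY
YKKKKYYY
YKKKKYYY
YYYYYYYY
YYYYYYYY

Answer: 55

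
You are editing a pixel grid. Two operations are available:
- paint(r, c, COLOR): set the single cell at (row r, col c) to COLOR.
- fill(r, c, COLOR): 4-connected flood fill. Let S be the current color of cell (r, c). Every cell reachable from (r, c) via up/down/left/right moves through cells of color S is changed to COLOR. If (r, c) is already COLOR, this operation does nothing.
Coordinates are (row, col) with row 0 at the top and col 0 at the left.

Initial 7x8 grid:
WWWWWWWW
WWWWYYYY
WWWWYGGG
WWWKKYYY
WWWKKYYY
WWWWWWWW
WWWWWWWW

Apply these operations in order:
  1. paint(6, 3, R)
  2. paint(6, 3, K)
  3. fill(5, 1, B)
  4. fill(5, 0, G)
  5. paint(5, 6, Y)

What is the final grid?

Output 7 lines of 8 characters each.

After op 1 paint(6,3,R):
WWWWWWWW
WWWWYYYY
WWWWYGGG
WWWKKYYY
WWWKKYYY
WWWWWWWW
WWWRWWWW
After op 2 paint(6,3,K):
WWWWWWWW
WWWWYYYY
WWWWYGGG
WWWKKYYY
WWWKKYYY
WWWWWWWW
WWWKWWWW
After op 3 fill(5,1,B) [37 cells changed]:
BBBBBBBB
BBBBYYYY
BBBBYGGG
BBBKKYYY
BBBKKYYY
BBBBBBBB
BBBKBBBB
After op 4 fill(5,0,G) [37 cells changed]:
GGGGGGGG
GGGGYYYY
GGGGYGGG
GGGKKYYY
GGGKKYYY
GGGGGGGG
GGGKGGGG
After op 5 paint(5,6,Y):
GGGGGGGG
GGGGYYYY
GGGGYGGG
GGGKKYYY
GGGKKYYY
GGGGGGYG
GGGKGGGG

Answer: GGGGGGGG
GGGGYYYY
GGGGYGGG
GGGKKYYY
GGGKKYYY
GGGGGGYG
GGGKGGGG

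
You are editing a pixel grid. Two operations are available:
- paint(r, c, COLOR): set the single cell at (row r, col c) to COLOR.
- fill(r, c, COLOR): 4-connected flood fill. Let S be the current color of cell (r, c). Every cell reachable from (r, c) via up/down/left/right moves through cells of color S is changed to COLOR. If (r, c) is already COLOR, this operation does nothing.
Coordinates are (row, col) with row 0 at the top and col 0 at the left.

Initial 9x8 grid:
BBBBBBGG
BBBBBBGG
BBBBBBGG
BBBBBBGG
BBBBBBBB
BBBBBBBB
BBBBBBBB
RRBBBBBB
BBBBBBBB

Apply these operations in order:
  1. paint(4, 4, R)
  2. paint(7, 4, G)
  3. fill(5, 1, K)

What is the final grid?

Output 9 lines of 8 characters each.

After op 1 paint(4,4,R):
BBBBBBGG
BBBBBBGG
BBBBBBGG
BBBBBBGG
BBBBRBBB
BBBBBBBB
BBBBBBBB
RRBBBBBB
BBBBBBBB
After op 2 paint(7,4,G):
BBBBBBGG
BBBBBBGG
BBBBBBGG
BBBBBBGG
BBBBRBBB
BBBBBBBB
BBBBBBBB
RRBBGBBB
BBBBBBBB
After op 3 fill(5,1,K) [60 cells changed]:
KKKKKKGG
KKKKKKGG
KKKKKKGG
KKKKKKGG
KKKKRKKK
KKKKKKKK
KKKKKKKK
RRKKGKKK
KKKKKKKK

Answer: KKKKKKGG
KKKKKKGG
KKKKKKGG
KKKKKKGG
KKKKRKKK
KKKKKKKK
KKKKKKKK
RRKKGKKK
KKKKKKKK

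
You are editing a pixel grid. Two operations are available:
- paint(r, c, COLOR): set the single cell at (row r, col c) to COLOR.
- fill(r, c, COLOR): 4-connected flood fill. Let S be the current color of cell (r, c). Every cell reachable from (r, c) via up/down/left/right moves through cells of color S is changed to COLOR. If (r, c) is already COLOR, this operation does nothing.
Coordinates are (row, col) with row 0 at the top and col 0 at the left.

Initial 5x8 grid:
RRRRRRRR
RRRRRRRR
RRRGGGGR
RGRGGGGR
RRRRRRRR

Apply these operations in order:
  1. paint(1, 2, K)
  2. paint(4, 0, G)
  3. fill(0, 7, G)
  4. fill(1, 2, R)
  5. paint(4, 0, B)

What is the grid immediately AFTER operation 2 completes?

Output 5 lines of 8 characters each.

After op 1 paint(1,2,K):
RRRRRRRR
RRKRRRRR
RRRGGGGR
RGRGGGGR
RRRRRRRR
After op 2 paint(4,0,G):
RRRRRRRR
RRKRRRRR
RRRGGGGR
RGRGGGGR
GRRRRRRR

Answer: RRRRRRRR
RRKRRRRR
RRRGGGGR
RGRGGGGR
GRRRRRRR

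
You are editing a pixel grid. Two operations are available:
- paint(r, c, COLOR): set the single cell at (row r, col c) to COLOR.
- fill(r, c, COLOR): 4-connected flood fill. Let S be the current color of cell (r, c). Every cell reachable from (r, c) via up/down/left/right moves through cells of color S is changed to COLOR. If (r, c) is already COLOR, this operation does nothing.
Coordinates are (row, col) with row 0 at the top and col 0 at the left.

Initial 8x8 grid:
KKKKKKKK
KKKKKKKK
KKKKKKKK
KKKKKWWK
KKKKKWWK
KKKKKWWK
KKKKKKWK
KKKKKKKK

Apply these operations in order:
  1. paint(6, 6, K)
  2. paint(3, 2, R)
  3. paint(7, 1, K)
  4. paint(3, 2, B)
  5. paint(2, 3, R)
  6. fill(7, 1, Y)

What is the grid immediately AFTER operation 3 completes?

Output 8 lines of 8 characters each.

After op 1 paint(6,6,K):
KKKKKKKK
KKKKKKKK
KKKKKKKK
KKKKKWWK
KKKKKWWK
KKKKKWWK
KKKKKKKK
KKKKKKKK
After op 2 paint(3,2,R):
KKKKKKKK
KKKKKKKK
KKKKKKKK
KKRKKWWK
KKKKKWWK
KKKKKWWK
KKKKKKKK
KKKKKKKK
After op 3 paint(7,1,K):
KKKKKKKK
KKKKKKKK
KKKKKKKK
KKRKKWWK
KKKKKWWK
KKKKKWWK
KKKKKKKK
KKKKKKKK

Answer: KKKKKKKK
KKKKKKKK
KKKKKKKK
KKRKKWWK
KKKKKWWK
KKKKKWWK
KKKKKKKK
KKKKKKKK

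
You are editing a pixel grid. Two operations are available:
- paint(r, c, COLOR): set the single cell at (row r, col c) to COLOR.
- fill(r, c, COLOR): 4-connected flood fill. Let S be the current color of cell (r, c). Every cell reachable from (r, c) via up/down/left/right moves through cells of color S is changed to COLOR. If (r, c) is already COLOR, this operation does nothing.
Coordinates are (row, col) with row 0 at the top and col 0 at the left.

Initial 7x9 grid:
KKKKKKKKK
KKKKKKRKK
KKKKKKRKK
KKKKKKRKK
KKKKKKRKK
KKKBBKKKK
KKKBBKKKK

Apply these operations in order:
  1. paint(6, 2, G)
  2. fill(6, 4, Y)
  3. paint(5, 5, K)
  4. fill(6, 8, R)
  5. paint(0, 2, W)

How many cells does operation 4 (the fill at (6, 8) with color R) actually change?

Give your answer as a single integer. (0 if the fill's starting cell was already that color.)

After op 1 paint(6,2,G):
KKKKKKKKK
KKKKKKRKK
KKKKKKRKK
KKKKKKRKK
KKKKKKRKK
KKKBBKKKK
KKGBBKKKK
After op 2 fill(6,4,Y) [4 cells changed]:
KKKKKKKKK
KKKKKKRKK
KKKKKKRKK
KKKKKKRKK
KKKKKKRKK
KKKYYKKKK
KKGYYKKKK
After op 3 paint(5,5,K):
KKKKKKKKK
KKKKKKRKK
KKKKKKRKK
KKKKKKRKK
KKKKKKRKK
KKKYYKKKK
KKGYYKKKK
After op 4 fill(6,8,R) [54 cells changed]:
RRRRRRRRR
RRRRRRRRR
RRRRRRRRR
RRRRRRRRR
RRRRRRRRR
RRRYYRRRR
RRGYYRRRR

Answer: 54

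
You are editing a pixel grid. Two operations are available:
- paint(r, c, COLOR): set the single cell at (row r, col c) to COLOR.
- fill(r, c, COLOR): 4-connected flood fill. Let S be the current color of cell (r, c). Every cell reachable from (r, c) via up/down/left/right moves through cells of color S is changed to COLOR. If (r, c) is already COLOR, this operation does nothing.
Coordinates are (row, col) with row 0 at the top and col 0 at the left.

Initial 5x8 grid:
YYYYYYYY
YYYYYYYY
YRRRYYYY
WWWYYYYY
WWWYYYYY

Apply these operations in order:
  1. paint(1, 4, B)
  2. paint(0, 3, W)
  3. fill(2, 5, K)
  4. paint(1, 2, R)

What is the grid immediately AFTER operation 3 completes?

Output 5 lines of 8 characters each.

After op 1 paint(1,4,B):
YYYYYYYY
YYYYBYYY
YRRRYYYY
WWWYYYYY
WWWYYYYY
After op 2 paint(0,3,W):
YYYWYYYY
YYYYBYYY
YRRRYYYY
WWWYYYYY
WWWYYYYY
After op 3 fill(2,5,K) [21 cells changed]:
YYYWKKKK
YYYYBKKK
YRRRKKKK
WWWKKKKK
WWWKKKKK

Answer: YYYWKKKK
YYYYBKKK
YRRRKKKK
WWWKKKKK
WWWKKKKK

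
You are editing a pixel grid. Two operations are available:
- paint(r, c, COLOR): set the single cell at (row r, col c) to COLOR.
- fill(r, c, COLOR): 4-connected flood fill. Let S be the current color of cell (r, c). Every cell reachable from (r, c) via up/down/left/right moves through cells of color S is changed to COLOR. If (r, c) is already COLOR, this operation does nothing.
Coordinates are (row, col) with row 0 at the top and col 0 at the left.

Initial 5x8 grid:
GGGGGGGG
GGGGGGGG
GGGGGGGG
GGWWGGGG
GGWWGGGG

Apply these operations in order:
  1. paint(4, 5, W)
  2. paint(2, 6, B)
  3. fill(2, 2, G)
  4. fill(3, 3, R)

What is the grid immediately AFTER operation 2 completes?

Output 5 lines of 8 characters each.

After op 1 paint(4,5,W):
GGGGGGGG
GGGGGGGG
GGGGGGGG
GGWWGGGG
GGWWGWGG
After op 2 paint(2,6,B):
GGGGGGGG
GGGGGGGG
GGGGGGBG
GGWWGGGG
GGWWGWGG

Answer: GGGGGGGG
GGGGGGGG
GGGGGGBG
GGWWGGGG
GGWWGWGG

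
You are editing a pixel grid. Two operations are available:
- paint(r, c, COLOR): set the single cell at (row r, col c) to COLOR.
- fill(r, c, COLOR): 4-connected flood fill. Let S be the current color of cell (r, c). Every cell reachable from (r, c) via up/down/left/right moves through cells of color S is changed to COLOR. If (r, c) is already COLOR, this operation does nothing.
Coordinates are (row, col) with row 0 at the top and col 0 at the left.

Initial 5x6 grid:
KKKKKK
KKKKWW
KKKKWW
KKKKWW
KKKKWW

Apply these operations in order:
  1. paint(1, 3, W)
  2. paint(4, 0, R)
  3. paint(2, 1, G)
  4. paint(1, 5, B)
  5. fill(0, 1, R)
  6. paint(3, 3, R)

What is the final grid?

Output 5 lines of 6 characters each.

Answer: RRRRRR
RRRWWB
RGRRWW
RRRRWW
RRRRWW

Derivation:
After op 1 paint(1,3,W):
KKKKKK
KKKWWW
KKKKWW
KKKKWW
KKKKWW
After op 2 paint(4,0,R):
KKKKKK
KKKWWW
KKKKWW
KKKKWW
RKKKWW
After op 3 paint(2,1,G):
KKKKKK
KKKWWW
KGKKWW
KKKKWW
RKKKWW
After op 4 paint(1,5,B):
KKKKKK
KKKWWB
KGKKWW
KKKKWW
RKKKWW
After op 5 fill(0,1,R) [19 cells changed]:
RRRRRR
RRRWWB
RGRRWW
RRRRWW
RRRRWW
After op 6 paint(3,3,R):
RRRRRR
RRRWWB
RGRRWW
RRRRWW
RRRRWW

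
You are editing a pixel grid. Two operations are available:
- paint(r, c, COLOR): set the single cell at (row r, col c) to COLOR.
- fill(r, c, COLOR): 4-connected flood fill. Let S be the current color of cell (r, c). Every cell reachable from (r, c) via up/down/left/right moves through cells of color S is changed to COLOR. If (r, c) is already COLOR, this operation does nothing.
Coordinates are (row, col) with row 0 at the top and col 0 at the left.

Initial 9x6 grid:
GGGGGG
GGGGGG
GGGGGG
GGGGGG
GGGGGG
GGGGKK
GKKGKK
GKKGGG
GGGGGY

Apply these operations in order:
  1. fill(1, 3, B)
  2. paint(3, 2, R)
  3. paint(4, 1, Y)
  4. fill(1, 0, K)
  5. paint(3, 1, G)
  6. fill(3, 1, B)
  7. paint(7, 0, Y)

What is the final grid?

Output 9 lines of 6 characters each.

After op 1 fill(1,3,B) [45 cells changed]:
BBBBBB
BBBBBB
BBBBBB
BBBBBB
BBBBBB
BBBBKK
BKKBKK
BKKBBB
BBBBBY
After op 2 paint(3,2,R):
BBBBBB
BBBBBB
BBBBBB
BBRBBB
BBBBBB
BBBBKK
BKKBKK
BKKBBB
BBBBBY
After op 3 paint(4,1,Y):
BBBBBB
BBBBBB
BBBBBB
BBRBBB
BYBBBB
BBBBKK
BKKBKK
BKKBBB
BBBBBY
After op 4 fill(1,0,K) [43 cells changed]:
KKKKKK
KKKKKK
KKKKKK
KKRKKK
KYKKKK
KKKKKK
KKKKKK
KKKKKK
KKKKKY
After op 5 paint(3,1,G):
KKKKKK
KKKKKK
KKKKKK
KGRKKK
KYKKKK
KKKKKK
KKKKKK
KKKKKK
KKKKKY
After op 6 fill(3,1,B) [1 cells changed]:
KKKKKK
KKKKKK
KKKKKK
KBRKKK
KYKKKK
KKKKKK
KKKKKK
KKKKKK
KKKKKY
After op 7 paint(7,0,Y):
KKKKKK
KKKKKK
KKKKKK
KBRKKK
KYKKKK
KKKKKK
KKKKKK
YKKKKK
KKKKKY

Answer: KKKKKK
KKKKKK
KKKKKK
KBRKKK
KYKKKK
KKKKKK
KKKKKK
YKKKKK
KKKKKY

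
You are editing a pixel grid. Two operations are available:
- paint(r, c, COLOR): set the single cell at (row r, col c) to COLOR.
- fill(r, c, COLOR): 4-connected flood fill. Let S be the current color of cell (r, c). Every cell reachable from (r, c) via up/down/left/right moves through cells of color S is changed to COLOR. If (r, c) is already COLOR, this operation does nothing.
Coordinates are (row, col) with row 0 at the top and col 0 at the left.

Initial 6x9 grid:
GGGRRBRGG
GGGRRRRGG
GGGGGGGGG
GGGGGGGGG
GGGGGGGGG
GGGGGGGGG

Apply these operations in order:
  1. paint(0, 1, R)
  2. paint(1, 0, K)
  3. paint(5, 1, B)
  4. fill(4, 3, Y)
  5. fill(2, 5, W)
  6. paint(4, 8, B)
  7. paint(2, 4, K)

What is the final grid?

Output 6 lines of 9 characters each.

Answer: GRWRRBRWW
KWWRRRRWW
WWWWKWWWW
WWWWWWWWW
WWWWWWWWB
WBWWWWWWW

Derivation:
After op 1 paint(0,1,R):
GRGRRBRGG
GGGRRRRGG
GGGGGGGGG
GGGGGGGGG
GGGGGGGGG
GGGGGGGGG
After op 2 paint(1,0,K):
GRGRRBRGG
KGGRRRRGG
GGGGGGGGG
GGGGGGGGG
GGGGGGGGG
GGGGGGGGG
After op 3 paint(5,1,B):
GRGRRBRGG
KGGRRRRGG
GGGGGGGGG
GGGGGGGGG
GGGGGGGGG
GBGGGGGGG
After op 4 fill(4,3,Y) [42 cells changed]:
GRYRRBRYY
KYYRRRRYY
YYYYYYYYY
YYYYYYYYY
YYYYYYYYY
YBYYYYYYY
After op 5 fill(2,5,W) [42 cells changed]:
GRWRRBRWW
KWWRRRRWW
WWWWWWWWW
WWWWWWWWW
WWWWWWWWW
WBWWWWWWW
After op 6 paint(4,8,B):
GRWRRBRWW
KWWRRRRWW
WWWWWWWWW
WWWWWWWWW
WWWWWWWWB
WBWWWWWWW
After op 7 paint(2,4,K):
GRWRRBRWW
KWWRRRRWW
WWWWKWWWW
WWWWWWWWW
WWWWWWWWB
WBWWWWWWW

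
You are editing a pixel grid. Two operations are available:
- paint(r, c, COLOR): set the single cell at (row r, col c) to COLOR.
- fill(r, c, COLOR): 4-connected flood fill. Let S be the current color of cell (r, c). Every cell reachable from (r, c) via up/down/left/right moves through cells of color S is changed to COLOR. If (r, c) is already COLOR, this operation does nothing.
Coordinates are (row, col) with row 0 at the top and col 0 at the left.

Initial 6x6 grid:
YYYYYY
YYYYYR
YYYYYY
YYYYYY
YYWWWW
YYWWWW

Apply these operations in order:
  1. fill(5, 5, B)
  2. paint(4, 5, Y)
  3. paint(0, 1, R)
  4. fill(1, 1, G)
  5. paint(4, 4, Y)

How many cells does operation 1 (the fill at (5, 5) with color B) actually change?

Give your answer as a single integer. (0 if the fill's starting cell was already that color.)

After op 1 fill(5,5,B) [8 cells changed]:
YYYYYY
YYYYYR
YYYYYY
YYYYYY
YYBBBB
YYBBBB

Answer: 8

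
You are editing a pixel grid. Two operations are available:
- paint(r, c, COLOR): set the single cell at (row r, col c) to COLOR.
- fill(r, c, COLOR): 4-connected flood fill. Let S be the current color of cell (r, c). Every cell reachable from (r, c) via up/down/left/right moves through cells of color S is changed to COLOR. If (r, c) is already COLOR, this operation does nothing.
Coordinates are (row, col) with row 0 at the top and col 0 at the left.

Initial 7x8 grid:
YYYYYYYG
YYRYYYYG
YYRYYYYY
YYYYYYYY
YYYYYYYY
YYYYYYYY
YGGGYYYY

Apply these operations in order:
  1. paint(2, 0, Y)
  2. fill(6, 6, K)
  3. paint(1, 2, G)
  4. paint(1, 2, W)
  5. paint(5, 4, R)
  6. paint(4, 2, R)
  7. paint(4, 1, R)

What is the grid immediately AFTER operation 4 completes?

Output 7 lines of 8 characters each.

Answer: KKKKKKKG
KKWKKKKG
KKRKKKKK
KKKKKKKK
KKKKKKKK
KKKKKKKK
KGGGKKKK

Derivation:
After op 1 paint(2,0,Y):
YYYYYYYG
YYRYYYYG
YYRYYYYY
YYYYYYYY
YYYYYYYY
YYYYYYYY
YGGGYYYY
After op 2 fill(6,6,K) [49 cells changed]:
KKKKKKKG
KKRKKKKG
KKRKKKKK
KKKKKKKK
KKKKKKKK
KKKKKKKK
KGGGKKKK
After op 3 paint(1,2,G):
KKKKKKKG
KKGKKKKG
KKRKKKKK
KKKKKKKK
KKKKKKKK
KKKKKKKK
KGGGKKKK
After op 4 paint(1,2,W):
KKKKKKKG
KKWKKKKG
KKRKKKKK
KKKKKKKK
KKKKKKKK
KKKKKKKK
KGGGKKKK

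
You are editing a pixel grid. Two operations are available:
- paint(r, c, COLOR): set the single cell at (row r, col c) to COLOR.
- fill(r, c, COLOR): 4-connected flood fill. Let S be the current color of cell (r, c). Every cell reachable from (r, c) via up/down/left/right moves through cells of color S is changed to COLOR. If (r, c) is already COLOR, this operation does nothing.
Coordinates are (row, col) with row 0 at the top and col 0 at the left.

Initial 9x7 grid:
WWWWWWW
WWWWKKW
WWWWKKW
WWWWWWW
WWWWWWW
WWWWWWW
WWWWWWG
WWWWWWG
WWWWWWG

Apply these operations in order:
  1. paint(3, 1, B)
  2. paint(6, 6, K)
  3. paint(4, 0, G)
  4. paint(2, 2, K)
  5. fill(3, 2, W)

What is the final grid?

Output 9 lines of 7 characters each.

Answer: WWWWWWW
WWWWKKW
WWKWKKW
WBWWWWW
GWWWWWW
WWWWWWW
WWWWWWK
WWWWWWG
WWWWWWG

Derivation:
After op 1 paint(3,1,B):
WWWWWWW
WWWWKKW
WWWWKKW
WBWWWWW
WWWWWWW
WWWWWWW
WWWWWWG
WWWWWWG
WWWWWWG
After op 2 paint(6,6,K):
WWWWWWW
WWWWKKW
WWWWKKW
WBWWWWW
WWWWWWW
WWWWWWW
WWWWWWK
WWWWWWG
WWWWWWG
After op 3 paint(4,0,G):
WWWWWWW
WWWWKKW
WWWWKKW
WBWWWWW
GWWWWWW
WWWWWWW
WWWWWWK
WWWWWWG
WWWWWWG
After op 4 paint(2,2,K):
WWWWWWW
WWWWKKW
WWKWKKW
WBWWWWW
GWWWWWW
WWWWWWW
WWWWWWK
WWWWWWG
WWWWWWG
After op 5 fill(3,2,W) [0 cells changed]:
WWWWWWW
WWWWKKW
WWKWKKW
WBWWWWW
GWWWWWW
WWWWWWW
WWWWWWK
WWWWWWG
WWWWWWG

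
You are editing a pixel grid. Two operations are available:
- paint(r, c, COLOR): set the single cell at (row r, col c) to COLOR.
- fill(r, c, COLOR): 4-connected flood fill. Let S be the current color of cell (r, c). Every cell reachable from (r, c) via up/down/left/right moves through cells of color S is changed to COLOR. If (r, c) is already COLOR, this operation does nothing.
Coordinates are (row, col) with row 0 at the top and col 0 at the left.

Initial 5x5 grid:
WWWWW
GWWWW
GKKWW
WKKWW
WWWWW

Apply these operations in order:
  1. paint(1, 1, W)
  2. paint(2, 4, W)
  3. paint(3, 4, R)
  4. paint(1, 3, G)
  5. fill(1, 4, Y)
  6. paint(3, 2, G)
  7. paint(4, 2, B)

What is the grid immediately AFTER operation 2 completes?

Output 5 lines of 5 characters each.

After op 1 paint(1,1,W):
WWWWW
GWWWW
GKKWW
WKKWW
WWWWW
After op 2 paint(2,4,W):
WWWWW
GWWWW
GKKWW
WKKWW
WWWWW

Answer: WWWWW
GWWWW
GKKWW
WKKWW
WWWWW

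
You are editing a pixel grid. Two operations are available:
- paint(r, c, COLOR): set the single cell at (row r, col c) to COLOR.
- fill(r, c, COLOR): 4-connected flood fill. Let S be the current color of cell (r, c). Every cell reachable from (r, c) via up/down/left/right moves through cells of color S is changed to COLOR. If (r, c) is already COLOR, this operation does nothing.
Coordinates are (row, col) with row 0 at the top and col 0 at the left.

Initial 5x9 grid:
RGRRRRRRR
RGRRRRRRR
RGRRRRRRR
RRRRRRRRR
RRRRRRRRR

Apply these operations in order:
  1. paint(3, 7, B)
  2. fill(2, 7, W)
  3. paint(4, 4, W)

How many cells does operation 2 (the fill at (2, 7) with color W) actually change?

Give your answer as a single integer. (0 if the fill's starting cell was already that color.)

After op 1 paint(3,7,B):
RGRRRRRRR
RGRRRRRRR
RGRRRRRRR
RRRRRRRBR
RRRRRRRRR
After op 2 fill(2,7,W) [41 cells changed]:
WGWWWWWWW
WGWWWWWWW
WGWWWWWWW
WWWWWWWBW
WWWWWWWWW

Answer: 41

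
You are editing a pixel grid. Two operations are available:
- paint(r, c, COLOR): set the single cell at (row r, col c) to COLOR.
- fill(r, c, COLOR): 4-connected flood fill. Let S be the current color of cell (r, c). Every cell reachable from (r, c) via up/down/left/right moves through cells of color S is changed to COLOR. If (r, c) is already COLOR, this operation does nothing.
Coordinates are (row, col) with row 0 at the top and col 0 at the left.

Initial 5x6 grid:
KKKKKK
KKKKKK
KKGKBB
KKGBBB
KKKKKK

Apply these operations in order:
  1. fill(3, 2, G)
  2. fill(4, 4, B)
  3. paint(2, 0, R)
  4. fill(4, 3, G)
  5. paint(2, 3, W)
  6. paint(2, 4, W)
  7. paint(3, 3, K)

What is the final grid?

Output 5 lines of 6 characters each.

Answer: GGGGGG
GGGGGG
RGGWWG
GGGKGG
GGGGGG

Derivation:
After op 1 fill(3,2,G) [0 cells changed]:
KKKKKK
KKKKKK
KKGKBB
KKGBBB
KKKKKK
After op 2 fill(4,4,B) [23 cells changed]:
BBBBBB
BBBBBB
BBGBBB
BBGBBB
BBBBBB
After op 3 paint(2,0,R):
BBBBBB
BBBBBB
RBGBBB
BBGBBB
BBBBBB
After op 4 fill(4,3,G) [27 cells changed]:
GGGGGG
GGGGGG
RGGGGG
GGGGGG
GGGGGG
After op 5 paint(2,3,W):
GGGGGG
GGGGGG
RGGWGG
GGGGGG
GGGGGG
After op 6 paint(2,4,W):
GGGGGG
GGGGGG
RGGWWG
GGGGGG
GGGGGG
After op 7 paint(3,3,K):
GGGGGG
GGGGGG
RGGWWG
GGGKGG
GGGGGG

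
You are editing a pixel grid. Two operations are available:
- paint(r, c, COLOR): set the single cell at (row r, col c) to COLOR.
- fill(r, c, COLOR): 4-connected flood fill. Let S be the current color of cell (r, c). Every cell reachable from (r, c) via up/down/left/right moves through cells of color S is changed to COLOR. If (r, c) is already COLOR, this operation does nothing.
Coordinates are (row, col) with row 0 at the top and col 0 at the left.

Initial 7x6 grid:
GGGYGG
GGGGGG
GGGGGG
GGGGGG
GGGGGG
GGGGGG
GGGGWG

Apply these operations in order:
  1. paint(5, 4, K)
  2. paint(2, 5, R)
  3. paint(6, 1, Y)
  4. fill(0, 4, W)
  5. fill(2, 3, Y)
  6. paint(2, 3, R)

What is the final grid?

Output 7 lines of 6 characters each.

After op 1 paint(5,4,K):
GGGYGG
GGGGGG
GGGGGG
GGGGGG
GGGGGG
GGGGKG
GGGGWG
After op 2 paint(2,5,R):
GGGYGG
GGGGGG
GGGGGR
GGGGGG
GGGGGG
GGGGKG
GGGGWG
After op 3 paint(6,1,Y):
GGGYGG
GGGGGG
GGGGGR
GGGGGG
GGGGGG
GGGGKG
GYGGWG
After op 4 fill(0,4,W) [37 cells changed]:
WWWYWW
WWWWWW
WWWWWR
WWWWWW
WWWWWW
WWWWKW
WYWWWW
After op 5 fill(2,3,Y) [38 cells changed]:
YYYYYY
YYYYYY
YYYYYR
YYYYYY
YYYYYY
YYYYKY
YYYYYY
After op 6 paint(2,3,R):
YYYYYY
YYYYYY
YYYRYR
YYYYYY
YYYYYY
YYYYKY
YYYYYY

Answer: YYYYYY
YYYYYY
YYYRYR
YYYYYY
YYYYYY
YYYYKY
YYYYYY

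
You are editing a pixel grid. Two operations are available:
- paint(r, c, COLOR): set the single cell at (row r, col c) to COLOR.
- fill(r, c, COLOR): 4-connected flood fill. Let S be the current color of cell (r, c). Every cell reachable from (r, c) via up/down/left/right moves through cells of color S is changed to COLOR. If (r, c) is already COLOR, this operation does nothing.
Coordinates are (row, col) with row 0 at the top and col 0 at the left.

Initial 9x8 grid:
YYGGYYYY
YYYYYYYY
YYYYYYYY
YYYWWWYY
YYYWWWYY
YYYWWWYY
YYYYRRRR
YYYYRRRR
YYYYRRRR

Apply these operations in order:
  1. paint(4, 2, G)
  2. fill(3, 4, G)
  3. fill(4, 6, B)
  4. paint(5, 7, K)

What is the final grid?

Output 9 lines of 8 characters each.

After op 1 paint(4,2,G):
YYGGYYYY
YYYYYYYY
YYYYYYYY
YYYWWWYY
YYGWWWYY
YYYWWWYY
YYYYRRRR
YYYYRRRR
YYYYRRRR
After op 2 fill(3,4,G) [9 cells changed]:
YYGGYYYY
YYYYYYYY
YYYYYYYY
YYYGGGYY
YYGGGGYY
YYYGGGYY
YYYYRRRR
YYYYRRRR
YYYYRRRR
After op 3 fill(4,6,B) [48 cells changed]:
BBGGBBBB
BBBBBBBB
BBBBBBBB
BBBGGGBB
BBGGGGBB
BBBGGGBB
BBBBRRRR
BBBBRRRR
BBBBRRRR
After op 4 paint(5,7,K):
BBGGBBBB
BBBBBBBB
BBBBBBBB
BBBGGGBB
BBGGGGBB
BBBGGGBK
BBBBRRRR
BBBBRRRR
BBBBRRRR

Answer: BBGGBBBB
BBBBBBBB
BBBBBBBB
BBBGGGBB
BBGGGGBB
BBBGGGBK
BBBBRRRR
BBBBRRRR
BBBBRRRR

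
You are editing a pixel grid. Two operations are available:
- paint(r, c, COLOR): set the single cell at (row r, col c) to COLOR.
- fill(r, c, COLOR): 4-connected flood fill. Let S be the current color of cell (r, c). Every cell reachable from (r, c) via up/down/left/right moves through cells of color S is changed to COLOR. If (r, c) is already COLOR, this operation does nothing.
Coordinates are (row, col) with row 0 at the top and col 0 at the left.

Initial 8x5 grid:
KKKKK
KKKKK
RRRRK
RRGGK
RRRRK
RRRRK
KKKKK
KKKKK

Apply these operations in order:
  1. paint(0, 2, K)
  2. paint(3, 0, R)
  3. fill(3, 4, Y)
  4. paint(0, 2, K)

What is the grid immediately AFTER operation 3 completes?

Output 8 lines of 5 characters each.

After op 1 paint(0,2,K):
KKKKK
KKKKK
RRRRK
RRGGK
RRRRK
RRRRK
KKKKK
KKKKK
After op 2 paint(3,0,R):
KKKKK
KKKKK
RRRRK
RRGGK
RRRRK
RRRRK
KKKKK
KKKKK
After op 3 fill(3,4,Y) [24 cells changed]:
YYYYY
YYYYY
RRRRY
RRGGY
RRRRY
RRRRY
YYYYY
YYYYY

Answer: YYYYY
YYYYY
RRRRY
RRGGY
RRRRY
RRRRY
YYYYY
YYYYY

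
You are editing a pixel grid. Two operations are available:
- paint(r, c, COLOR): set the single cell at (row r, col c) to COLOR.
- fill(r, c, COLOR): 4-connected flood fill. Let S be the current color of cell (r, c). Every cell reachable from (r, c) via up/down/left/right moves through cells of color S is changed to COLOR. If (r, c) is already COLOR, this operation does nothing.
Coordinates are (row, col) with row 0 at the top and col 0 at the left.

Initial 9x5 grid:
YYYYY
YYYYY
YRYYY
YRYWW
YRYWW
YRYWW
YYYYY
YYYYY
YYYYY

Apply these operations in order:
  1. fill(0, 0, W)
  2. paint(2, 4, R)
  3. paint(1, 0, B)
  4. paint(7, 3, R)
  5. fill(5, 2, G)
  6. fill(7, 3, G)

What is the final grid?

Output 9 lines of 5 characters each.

After op 1 fill(0,0,W) [35 cells changed]:
WWWWW
WWWWW
WRWWW
WRWWW
WRWWW
WRWWW
WWWWW
WWWWW
WWWWW
After op 2 paint(2,4,R):
WWWWW
WWWWW
WRWWR
WRWWW
WRWWW
WRWWW
WWWWW
WWWWW
WWWWW
After op 3 paint(1,0,B):
WWWWW
BWWWW
WRWWR
WRWWW
WRWWW
WRWWW
WWWWW
WWWWW
WWWWW
After op 4 paint(7,3,R):
WWWWW
BWWWW
WRWWR
WRWWW
WRWWW
WRWWW
WWWWW
WWWRW
WWWWW
After op 5 fill(5,2,G) [38 cells changed]:
GGGGG
BGGGG
GRGGR
GRGGG
GRGGG
GRGGG
GGGGG
GGGRG
GGGGG
After op 6 fill(7,3,G) [1 cells changed]:
GGGGG
BGGGG
GRGGR
GRGGG
GRGGG
GRGGG
GGGGG
GGGGG
GGGGG

Answer: GGGGG
BGGGG
GRGGR
GRGGG
GRGGG
GRGGG
GGGGG
GGGGG
GGGGG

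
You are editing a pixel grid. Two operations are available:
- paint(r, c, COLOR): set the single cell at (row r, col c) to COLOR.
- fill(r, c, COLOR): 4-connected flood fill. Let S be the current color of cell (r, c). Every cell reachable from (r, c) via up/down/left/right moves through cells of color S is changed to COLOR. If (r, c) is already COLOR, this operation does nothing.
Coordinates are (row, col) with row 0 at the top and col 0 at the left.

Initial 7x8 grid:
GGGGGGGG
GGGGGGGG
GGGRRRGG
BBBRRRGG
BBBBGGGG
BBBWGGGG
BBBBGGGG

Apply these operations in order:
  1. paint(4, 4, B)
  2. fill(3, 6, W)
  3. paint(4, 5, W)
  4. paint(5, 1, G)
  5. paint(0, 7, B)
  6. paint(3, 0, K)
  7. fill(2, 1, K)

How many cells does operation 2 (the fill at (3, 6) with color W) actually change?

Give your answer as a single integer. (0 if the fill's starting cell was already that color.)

Answer: 34

Derivation:
After op 1 paint(4,4,B):
GGGGGGGG
GGGGGGGG
GGGRRRGG
BBBRRRGG
BBBBBGGG
BBBWGGGG
BBBBGGGG
After op 2 fill(3,6,W) [34 cells changed]:
WWWWWWWW
WWWWWWWW
WWWRRRWW
BBBRRRWW
BBBBBWWW
BBBWWWWW
BBBBWWWW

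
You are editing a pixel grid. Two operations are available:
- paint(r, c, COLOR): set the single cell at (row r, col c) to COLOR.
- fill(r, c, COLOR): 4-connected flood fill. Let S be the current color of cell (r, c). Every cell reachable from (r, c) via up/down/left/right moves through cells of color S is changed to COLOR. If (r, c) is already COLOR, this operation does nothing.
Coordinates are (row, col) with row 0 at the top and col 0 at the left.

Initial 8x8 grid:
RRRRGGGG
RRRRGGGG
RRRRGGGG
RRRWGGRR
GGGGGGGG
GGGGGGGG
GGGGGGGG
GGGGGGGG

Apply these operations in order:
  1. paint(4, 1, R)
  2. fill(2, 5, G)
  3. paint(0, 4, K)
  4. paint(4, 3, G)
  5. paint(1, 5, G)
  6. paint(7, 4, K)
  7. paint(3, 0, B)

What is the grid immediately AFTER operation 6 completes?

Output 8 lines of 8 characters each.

After op 1 paint(4,1,R):
RRRRGGGG
RRRRGGGG
RRRRGGGG
RRRWGGRR
GRGGGGGG
GGGGGGGG
GGGGGGGG
GGGGGGGG
After op 2 fill(2,5,G) [0 cells changed]:
RRRRGGGG
RRRRGGGG
RRRRGGGG
RRRWGGRR
GRGGGGGG
GGGGGGGG
GGGGGGGG
GGGGGGGG
After op 3 paint(0,4,K):
RRRRKGGG
RRRRGGGG
RRRRGGGG
RRRWGGRR
GRGGGGGG
GGGGGGGG
GGGGGGGG
GGGGGGGG
After op 4 paint(4,3,G):
RRRRKGGG
RRRRGGGG
RRRRGGGG
RRRWGGRR
GRGGGGGG
GGGGGGGG
GGGGGGGG
GGGGGGGG
After op 5 paint(1,5,G):
RRRRKGGG
RRRRGGGG
RRRRGGGG
RRRWGGRR
GRGGGGGG
GGGGGGGG
GGGGGGGG
GGGGGGGG
After op 6 paint(7,4,K):
RRRRKGGG
RRRRGGGG
RRRRGGGG
RRRWGGRR
GRGGGGGG
GGGGGGGG
GGGGGGGG
GGGGKGGG

Answer: RRRRKGGG
RRRRGGGG
RRRRGGGG
RRRWGGRR
GRGGGGGG
GGGGGGGG
GGGGGGGG
GGGGKGGG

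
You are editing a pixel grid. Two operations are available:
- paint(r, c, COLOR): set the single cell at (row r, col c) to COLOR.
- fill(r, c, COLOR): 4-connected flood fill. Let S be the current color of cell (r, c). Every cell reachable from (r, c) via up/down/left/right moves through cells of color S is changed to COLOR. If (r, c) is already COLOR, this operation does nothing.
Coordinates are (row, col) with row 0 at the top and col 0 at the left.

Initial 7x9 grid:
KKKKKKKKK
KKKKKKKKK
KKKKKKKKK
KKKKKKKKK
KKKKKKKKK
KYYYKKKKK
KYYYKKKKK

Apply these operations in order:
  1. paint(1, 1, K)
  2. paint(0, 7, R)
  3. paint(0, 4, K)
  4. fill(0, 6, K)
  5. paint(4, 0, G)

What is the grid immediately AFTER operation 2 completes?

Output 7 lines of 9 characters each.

After op 1 paint(1,1,K):
KKKKKKKKK
KKKKKKKKK
KKKKKKKKK
KKKKKKKKK
KKKKKKKKK
KYYYKKKKK
KYYYKKKKK
After op 2 paint(0,7,R):
KKKKKKKRK
KKKKKKKKK
KKKKKKKKK
KKKKKKKKK
KKKKKKKKK
KYYYKKKKK
KYYYKKKKK

Answer: KKKKKKKRK
KKKKKKKKK
KKKKKKKKK
KKKKKKKKK
KKKKKKKKK
KYYYKKKKK
KYYYKKKKK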